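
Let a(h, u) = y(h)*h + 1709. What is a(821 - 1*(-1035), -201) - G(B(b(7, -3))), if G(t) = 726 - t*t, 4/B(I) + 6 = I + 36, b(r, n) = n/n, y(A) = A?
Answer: 3311335975/961 ≈ 3.4457e+6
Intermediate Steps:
b(r, n) = 1
B(I) = 4/(30 + I) (B(I) = 4/(-6 + (I + 36)) = 4/(-6 + (36 + I)) = 4/(30 + I))
a(h, u) = 1709 + h² (a(h, u) = h*h + 1709 = h² + 1709 = 1709 + h²)
G(t) = 726 - t²
a(821 - 1*(-1035), -201) - G(B(b(7, -3))) = (1709 + (821 - 1*(-1035))²) - (726 - (4/(30 + 1))²) = (1709 + (821 + 1035)²) - (726 - (4/31)²) = (1709 + 1856²) - (726 - (4*(1/31))²) = (1709 + 3444736) - (726 - (4/31)²) = 3446445 - (726 - 1*16/961) = 3446445 - (726 - 16/961) = 3446445 - 1*697670/961 = 3446445 - 697670/961 = 3311335975/961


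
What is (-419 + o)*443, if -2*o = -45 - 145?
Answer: -143532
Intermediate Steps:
o = 95 (o = -(-45 - 145)/2 = -1/2*(-190) = 95)
(-419 + o)*443 = (-419 + 95)*443 = -324*443 = -143532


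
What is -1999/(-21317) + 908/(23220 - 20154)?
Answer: 12742385/32678961 ≈ 0.38993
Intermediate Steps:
-1999/(-21317) + 908/(23220 - 20154) = -1999*(-1/21317) + 908/3066 = 1999/21317 + 908*(1/3066) = 1999/21317 + 454/1533 = 12742385/32678961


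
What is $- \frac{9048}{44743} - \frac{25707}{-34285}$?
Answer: $\frac{839997621}{1534013755} \approx 0.54758$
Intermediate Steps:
$- \frac{9048}{44743} - \frac{25707}{-34285} = \left(-9048\right) \frac{1}{44743} - - \frac{25707}{34285} = - \frac{9048}{44743} + \frac{25707}{34285} = \frac{839997621}{1534013755}$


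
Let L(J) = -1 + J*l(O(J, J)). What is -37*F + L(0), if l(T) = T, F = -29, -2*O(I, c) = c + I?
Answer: 1072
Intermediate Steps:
O(I, c) = -I/2 - c/2 (O(I, c) = -(c + I)/2 = -(I + c)/2 = -I/2 - c/2)
L(J) = -1 - J² (L(J) = -1 + J*(-J/2 - J/2) = -1 + J*(-J) = -1 - J²)
-37*F + L(0) = -37*(-29) + (-1 - 1*0²) = 1073 + (-1 - 1*0) = 1073 + (-1 + 0) = 1073 - 1 = 1072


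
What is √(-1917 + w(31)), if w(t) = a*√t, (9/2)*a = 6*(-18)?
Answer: √(-1917 - 24*√31) ≈ 45.284*I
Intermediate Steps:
a = -24 (a = 2*(6*(-18))/9 = (2/9)*(-108) = -24)
w(t) = -24*√t
√(-1917 + w(31)) = √(-1917 - 24*√31)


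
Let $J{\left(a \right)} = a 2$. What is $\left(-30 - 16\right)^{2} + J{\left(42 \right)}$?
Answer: $2200$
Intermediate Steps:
$J{\left(a \right)} = 2 a$
$\left(-30 - 16\right)^{2} + J{\left(42 \right)} = \left(-30 - 16\right)^{2} + 2 \cdot 42 = \left(-46\right)^{2} + 84 = 2116 + 84 = 2200$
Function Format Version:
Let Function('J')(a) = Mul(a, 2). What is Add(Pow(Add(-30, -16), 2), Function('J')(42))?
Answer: 2200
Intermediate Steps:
Function('J')(a) = Mul(2, a)
Add(Pow(Add(-30, -16), 2), Function('J')(42)) = Add(Pow(Add(-30, -16), 2), Mul(2, 42)) = Add(Pow(-46, 2), 84) = Add(2116, 84) = 2200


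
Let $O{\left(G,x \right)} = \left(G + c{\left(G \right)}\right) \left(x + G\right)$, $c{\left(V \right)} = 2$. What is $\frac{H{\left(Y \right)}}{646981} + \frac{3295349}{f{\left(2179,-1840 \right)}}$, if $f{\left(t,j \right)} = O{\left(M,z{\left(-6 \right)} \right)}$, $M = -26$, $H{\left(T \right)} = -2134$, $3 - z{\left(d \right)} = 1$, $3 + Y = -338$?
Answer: $\frac{2132026962185}{372661056} \approx 5721.1$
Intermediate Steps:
$Y = -341$ ($Y = -3 - 338 = -341$)
$z{\left(d \right)} = 2$ ($z{\left(d \right)} = 3 - 1 = 2$)
$O{\left(G,x \right)} = \left(2 + G\right) \left(G + x\right)$ ($O{\left(G,x \right)} = \left(G + 2\right) \left(x + G\right) = \left(2 + G\right) \left(G + x\right)$)
$f{\left(t,j \right)} = 576$ ($f{\left(t,j \right)} = \left(-26\right)^{2} + 2 \left(-26\right) + 2 \cdot 2 - 52 = 676 - 52 + 4 - 52 = 576$)
$\frac{H{\left(Y \right)}}{646981} + \frac{3295349}{f{\left(2179,-1840 \right)}} = - \frac{2134}{646981} + \frac{3295349}{576} = \frac{2132026962185}{372661056}$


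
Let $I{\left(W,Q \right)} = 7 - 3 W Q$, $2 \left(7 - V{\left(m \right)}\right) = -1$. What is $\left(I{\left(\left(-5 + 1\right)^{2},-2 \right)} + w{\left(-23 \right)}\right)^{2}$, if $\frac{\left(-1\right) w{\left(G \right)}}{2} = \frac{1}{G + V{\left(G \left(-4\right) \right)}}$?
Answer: $\frac{10220809}{961} \approx 10636.0$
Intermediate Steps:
$V{\left(m \right)} = \frac{15}{2}$ ($V{\left(m \right)} = 7 - - \frac{1}{2} = 7 + \frac{1}{2} = \frac{15}{2}$)
$I{\left(W,Q \right)} = 7 - 3 Q W$
$w{\left(G \right)} = - \frac{2}{\frac{15}{2} + G}$ ($w{\left(G \right)} = - \frac{2}{G + \frac{15}{2}} = - \frac{2}{\frac{15}{2} + G}$)
$\left(I{\left(\left(-5 + 1\right)^{2},-2 \right)} + w{\left(-23 \right)}\right)^{2} = \left(\left(7 - - 6 \left(-5 + 1\right)^{2}\right) - \frac{4}{15 + 2 \left(-23\right)}\right)^{2} = \left(\left(7 - - 6 \left(-4\right)^{2}\right) - \frac{4}{15 - 46}\right)^{2} = \left(\left(7 - \left(-6\right) 16\right) - \frac{4}{-31}\right)^{2} = \left(\left(7 + 96\right) - - \frac{4}{31}\right)^{2} = \left(103 + \frac{4}{31}\right)^{2} = \left(\frac{3197}{31}\right)^{2} = \frac{10220809}{961}$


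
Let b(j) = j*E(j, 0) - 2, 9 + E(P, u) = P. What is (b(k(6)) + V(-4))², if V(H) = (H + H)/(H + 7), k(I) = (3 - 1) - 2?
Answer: 196/9 ≈ 21.778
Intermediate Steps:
k(I) = 0 (k(I) = 2 - 2 = 0)
V(H) = 2*H/(7 + H) (V(H) = (2*H)/(7 + H) = 2*H/(7 + H))
E(P, u) = -9 + P
b(j) = -2 + j*(-9 + j) (b(j) = j*(-9 + j) - 2 = -2 + j*(-9 + j))
(b(k(6)) + V(-4))² = ((-2 + 0*(-9 + 0)) + 2*(-4)/(7 - 4))² = ((-2 + 0*(-9)) + 2*(-4)/3)² = ((-2 + 0) + 2*(-4)*(⅓))² = (-2 - 8/3)² = (-14/3)² = 196/9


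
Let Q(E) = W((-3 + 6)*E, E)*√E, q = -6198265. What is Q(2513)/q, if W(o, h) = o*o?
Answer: -56836521*√2513/6198265 ≈ -459.68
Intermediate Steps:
W(o, h) = o²
Q(E) = 9*E^(5/2) (Q(E) = ((-3 + 6)*E)²*√E = (3*E)²*√E = (9*E²)*√E = 9*E^(5/2))
Q(2513)/q = (9*2513^(5/2))/(-6198265) = (9*(6315169*√2513))*(-1/6198265) = (56836521*√2513)*(-1/6198265) = -56836521*√2513/6198265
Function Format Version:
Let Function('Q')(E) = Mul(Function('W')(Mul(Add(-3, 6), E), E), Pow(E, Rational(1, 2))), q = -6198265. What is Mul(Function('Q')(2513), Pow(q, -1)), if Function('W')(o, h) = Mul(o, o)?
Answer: Mul(Rational(-56836521, 6198265), Pow(2513, Rational(1, 2))) ≈ -459.68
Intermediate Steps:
Function('W')(o, h) = Pow(o, 2)
Function('Q')(E) = Mul(9, Pow(E, Rational(5, 2))) (Function('Q')(E) = Mul(Pow(Mul(Add(-3, 6), E), 2), Pow(E, Rational(1, 2))) = Mul(Pow(Mul(3, E), 2), Pow(E, Rational(1, 2))) = Mul(Mul(9, Pow(E, 2)), Pow(E, Rational(1, 2))) = Mul(9, Pow(E, Rational(5, 2))))
Mul(Function('Q')(2513), Pow(q, -1)) = Mul(Mul(9, Pow(2513, Rational(5, 2))), Pow(-6198265, -1)) = Mul(Mul(9, Mul(6315169, Pow(2513, Rational(1, 2)))), Rational(-1, 6198265)) = Mul(Mul(56836521, Pow(2513, Rational(1, 2))), Rational(-1, 6198265)) = Mul(Rational(-56836521, 6198265), Pow(2513, Rational(1, 2)))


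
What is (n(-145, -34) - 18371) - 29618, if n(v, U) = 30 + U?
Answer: -47993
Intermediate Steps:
(n(-145, -34) - 18371) - 29618 = ((30 - 34) - 18371) - 29618 = (-4 - 18371) - 29618 = -18375 - 29618 = -47993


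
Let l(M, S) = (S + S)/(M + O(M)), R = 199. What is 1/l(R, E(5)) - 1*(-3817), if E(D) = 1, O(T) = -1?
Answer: 3916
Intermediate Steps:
l(M, S) = 2*S/(-1 + M) (l(M, S) = (S + S)/(M - 1) = (2*S)/(-1 + M) = 2*S/(-1 + M))
1/l(R, E(5)) - 1*(-3817) = 1/(2*1/(-1 + 199)) - 1*(-3817) = 1/(2*1/198) + 3817 = 1/(2*1*(1/198)) + 3817 = 1/(1/99) + 3817 = 99 + 3817 = 3916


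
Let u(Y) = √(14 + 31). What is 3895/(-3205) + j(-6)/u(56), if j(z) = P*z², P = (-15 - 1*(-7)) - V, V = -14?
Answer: -779/641 + 72*√5/5 ≈ 30.984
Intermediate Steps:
P = 6 (P = (-15 - 1*(-7)) - 1*(-14) = (-15 + 7) + 14 = -8 + 14 = 6)
u(Y) = 3*√5 (u(Y) = √45 = 3*√5)
j(z) = 6*z²
3895/(-3205) + j(-6)/u(56) = 3895/(-3205) + (6*(-6)²)/((3*√5)) = 3895*(-1/3205) + (6*36)*(√5/15) = -779/641 + 216*(√5/15) = -779/641 + 72*√5/5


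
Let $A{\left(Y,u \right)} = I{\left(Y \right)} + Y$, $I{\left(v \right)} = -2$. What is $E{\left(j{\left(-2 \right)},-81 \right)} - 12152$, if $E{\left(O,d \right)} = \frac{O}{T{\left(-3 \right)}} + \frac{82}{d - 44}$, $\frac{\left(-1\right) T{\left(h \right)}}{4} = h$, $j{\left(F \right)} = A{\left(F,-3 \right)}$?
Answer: $- \frac{4557371}{375} \approx -12153.0$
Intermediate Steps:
$A{\left(Y,u \right)} = -2 + Y$
$j{\left(F \right)} = -2 + F$
$T{\left(h \right)} = - 4 h$
$E{\left(O,d \right)} = \frac{82}{-44 + d} + \frac{O}{12}$ ($E{\left(O,d \right)} = \frac{O}{\left(-4\right) \left(-3\right)} + \frac{82}{d - 44} = \frac{O}{12} + \frac{82}{d - 44} = O \frac{1}{12} + \frac{82}{-44 + d} = \frac{O}{12} + \frac{82}{-44 + d} = \frac{82}{-44 + d} + \frac{O}{12}$)
$E{\left(j{\left(-2 \right)},-81 \right)} - 12152 = \frac{984 - 44 \left(-2 - 2\right) + \left(-2 - 2\right) \left(-81\right)}{12 \left(-44 - 81\right)} - 12152 = \frac{984 - -176 - -324}{12 \left(-125\right)} - 12152 = \frac{1}{12} \left(- \frac{1}{125}\right) \left(984 + 176 + 324\right) - 12152 = \frac{1}{12} \left(- \frac{1}{125}\right) 1484 - 12152 = - \frac{371}{375} - 12152 = - \frac{4557371}{375}$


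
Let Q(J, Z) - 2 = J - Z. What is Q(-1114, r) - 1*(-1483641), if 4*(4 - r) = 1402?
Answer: 2965751/2 ≈ 1.4829e+6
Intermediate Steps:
r = -693/2 (r = 4 - ¼*1402 = 4 - 701/2 = -693/2 ≈ -346.50)
Q(J, Z) = 2 + J - Z (Q(J, Z) = 2 + (J - Z) = 2 + J - Z)
Q(-1114, r) - 1*(-1483641) = (2 - 1114 - 1*(-693/2)) - 1*(-1483641) = (2 - 1114 + 693/2) + 1483641 = -1531/2 + 1483641 = 2965751/2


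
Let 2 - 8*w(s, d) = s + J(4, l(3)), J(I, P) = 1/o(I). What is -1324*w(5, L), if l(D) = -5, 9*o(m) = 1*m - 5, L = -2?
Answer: -993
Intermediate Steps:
o(m) = -5/9 + m/9 (o(m) = (1*m - 5)/9 = (m - 5)/9 = (-5 + m)/9 = -5/9 + m/9)
J(I, P) = 1/(-5/9 + I/9)
w(s, d) = 11/8 - s/8 (w(s, d) = 1/4 - (s + 9/(-5 + 4))/8 = 1/4 - (s + 9/(-1))/8 = 1/4 - (s + 9*(-1))/8 = 1/4 - (s - 9)/8 = 1/4 - (-9 + s)/8 = 1/4 + (9/8 - s/8) = 11/8 - s/8)
-1324*w(5, L) = -1324*(11/8 - 1/8*5) = -1324*(11/8 - 5/8) = -1324*3/4 = -993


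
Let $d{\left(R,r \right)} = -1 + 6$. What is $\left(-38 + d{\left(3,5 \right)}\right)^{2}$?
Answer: $1089$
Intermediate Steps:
$d{\left(R,r \right)} = 5$
$\left(-38 + d{\left(3,5 \right)}\right)^{2} = \left(-38 + 5\right)^{2} = \left(-33\right)^{2} = 1089$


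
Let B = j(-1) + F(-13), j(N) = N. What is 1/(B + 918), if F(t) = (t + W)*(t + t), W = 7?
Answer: 1/1073 ≈ 0.00093197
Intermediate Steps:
F(t) = 2*t*(7 + t) (F(t) = (t + 7)*(t + t) = (7 + t)*(2*t) = 2*t*(7 + t))
B = 155 (B = -1 + 2*(-13)*(7 - 13) = -1 + 2*(-13)*(-6) = -1 + 156 = 155)
1/(B + 918) = 1/(155 + 918) = 1/1073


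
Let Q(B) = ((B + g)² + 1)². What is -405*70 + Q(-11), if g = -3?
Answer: 10459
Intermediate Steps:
Q(B) = (1 + (-3 + B)²)² (Q(B) = ((B - 3)² + 1)² = ((-3 + B)² + 1)² = (1 + (-3 + B)²)²)
-405*70 + Q(-11) = -405*70 + (1 + (-3 - 11)²)² = -28350 + (1 + (-14)²)² = -28350 + (1 + 196)² = -28350 + 197² = -28350 + 38809 = 10459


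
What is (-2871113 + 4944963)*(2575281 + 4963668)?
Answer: 15634649383650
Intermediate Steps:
(-2871113 + 4944963)*(2575281 + 4963668) = 2073850*7538949 = 15634649383650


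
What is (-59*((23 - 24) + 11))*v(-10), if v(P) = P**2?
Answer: -59000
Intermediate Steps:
(-59*((23 - 24) + 11))*v(-10) = -59*((23 - 24) + 11)*(-10)**2 = -59*(-1 + 11)*100 = -59*10*100 = -590*100 = -59000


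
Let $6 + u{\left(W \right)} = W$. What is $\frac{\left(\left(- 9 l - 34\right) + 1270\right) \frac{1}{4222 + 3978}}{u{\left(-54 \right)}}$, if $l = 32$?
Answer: $- \frac{79}{41000} \approx -0.0019268$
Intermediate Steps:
$u{\left(W \right)} = -6 + W$
$\frac{\left(\left(- 9 l - 34\right) + 1270\right) \frac{1}{4222 + 3978}}{u{\left(-54 \right)}} = \frac{\left(\left(\left(-9\right) 32 - 34\right) + 1270\right) \frac{1}{4222 + 3978}}{-6 - 54} = \frac{\left(\left(-288 - 34\right) + 1270\right) \frac{1}{8200}}{-60} = \left(-322 + 1270\right) \frac{1}{8200} \left(- \frac{1}{60}\right) = 948 \cdot \frac{1}{8200} \left(- \frac{1}{60}\right) = \frac{237}{2050} \left(- \frac{1}{60}\right) = - \frac{79}{41000}$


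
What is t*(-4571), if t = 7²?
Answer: -223979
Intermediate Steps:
t = 49
t*(-4571) = 49*(-4571) = -223979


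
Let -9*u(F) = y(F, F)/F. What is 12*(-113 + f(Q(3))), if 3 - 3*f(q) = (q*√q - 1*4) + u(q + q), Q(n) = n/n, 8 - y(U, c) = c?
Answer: -3992/3 ≈ -1330.7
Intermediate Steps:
y(U, c) = 8 - c
u(F) = -(8 - F)/(9*F)
Q(n) = 1
f(q) = 7/3 - q^(3/2)/3 - (-8 + 2*q)/(54*q) (f(q) = 1 - ((q*√q - 1*4) + (-8 + (q + q))/(9*(q + q)))/3 = 1 - ((q^(3/2) - 4) + (-8 + 2*q)/(9*((2*q))))/3 = 1 - ((-4 + q^(3/2)) + (1/(2*q))*(-8 + 2*q)/9)/3 = 1 - ((-4 + q^(3/2)) + (-8 + 2*q)/(18*q))/3 = 1 - (-4 + q^(3/2) + (-8 + 2*q)/(18*q))/3 = 1 + (4/3 - q^(3/2)/3 - (-8 + 2*q)/(54*q)) = 7/3 - q^(3/2)/3 - (-8 + 2*q)/(54*q))
12*(-113 + f(Q(3))) = 12*(-113 + (1/27)*(4 - 9*1^(5/2) + 62*1)/1) = 12*(-113 + (1/27)*1*(4 - 9*1 + 62)) = 12*(-113 + (1/27)*1*(4 - 9 + 62)) = 12*(-113 + (1/27)*1*57) = 12*(-113 + 19/9) = 12*(-998/9) = -3992/3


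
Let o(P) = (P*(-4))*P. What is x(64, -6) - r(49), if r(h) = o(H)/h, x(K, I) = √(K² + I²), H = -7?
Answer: 4 + 2*√1033 ≈ 68.281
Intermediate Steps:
o(P) = -4*P² (o(P) = (-4*P)*P = -4*P²)
x(K, I) = √(I² + K²)
r(h) = -196/h (r(h) = (-4*(-7)²)/h = (-4*49)/h = -196/h)
x(64, -6) - r(49) = √((-6)² + 64²) - (-196)/49 = √(36 + 4096) - (-196)/49 = √4132 - 1*(-4) = 2*√1033 + 4 = 4 + 2*√1033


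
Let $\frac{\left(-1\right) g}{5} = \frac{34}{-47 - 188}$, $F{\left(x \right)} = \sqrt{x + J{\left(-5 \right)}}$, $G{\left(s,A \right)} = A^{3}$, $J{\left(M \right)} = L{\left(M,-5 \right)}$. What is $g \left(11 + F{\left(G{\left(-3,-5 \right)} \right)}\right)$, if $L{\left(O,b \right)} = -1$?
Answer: $\frac{374}{47} + \frac{102 i \sqrt{14}}{47} \approx 7.9574 + 8.1202 i$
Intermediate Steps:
$J{\left(M \right)} = -1$
$F{\left(x \right)} = \sqrt{-1 + x}$ ($F{\left(x \right)} = \sqrt{x - 1} = \sqrt{-1 + x}$)
$g = \frac{34}{47}$ ($g = - 5 \frac{34}{-47 - 188} = - 5 \frac{34}{-235} = - 5 \cdot 34 \left(- \frac{1}{235}\right) = \left(-5\right) \left(- \frac{34}{235}\right) = \frac{34}{47} \approx 0.7234$)
$g \left(11 + F{\left(G{\left(-3,-5 \right)} \right)}\right) = \frac{34 \left(11 + \sqrt{-1 + \left(-5\right)^{3}}\right)}{47} = \frac{34 \left(11 + \sqrt{-1 - 125}\right)}{47} = \frac{34 \left(11 + \sqrt{-126}\right)}{47} = \frac{34 \left(11 + 3 i \sqrt{14}\right)}{47} = \frac{374}{47} + \frac{102 i \sqrt{14}}{47}$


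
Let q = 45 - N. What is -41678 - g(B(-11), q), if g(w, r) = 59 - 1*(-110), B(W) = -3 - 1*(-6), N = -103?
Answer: -41847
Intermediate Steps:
B(W) = 3 (B(W) = -3 + 6 = 3)
q = 148 (q = 45 - 1*(-103) = 45 + 103 = 148)
g(w, r) = 169 (g(w, r) = 59 + 110 = 169)
-41678 - g(B(-11), q) = -41678 - 1*169 = -41678 - 169 = -41847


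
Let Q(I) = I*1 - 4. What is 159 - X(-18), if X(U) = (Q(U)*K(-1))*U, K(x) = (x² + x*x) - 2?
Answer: 159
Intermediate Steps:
K(x) = -2 + 2*x² (K(x) = (x² + x²) - 2 = 2*x² - 2 = -2 + 2*x²)
Q(I) = -4 + I (Q(I) = I - 4 = -4 + I)
X(U) = 0 (X(U) = ((-4 + U)*(-2 + 2*(-1)²))*U = ((-4 + U)*(-2 + 2*1))*U = ((-4 + U)*(-2 + 2))*U = ((-4 + U)*0)*U = 0*U = 0)
159 - X(-18) = 159 - 1*0 = 159 + 0 = 159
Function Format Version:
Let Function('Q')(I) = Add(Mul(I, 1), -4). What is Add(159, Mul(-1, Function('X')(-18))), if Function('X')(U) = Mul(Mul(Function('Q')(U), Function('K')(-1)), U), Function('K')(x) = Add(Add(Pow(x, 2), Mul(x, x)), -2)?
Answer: 159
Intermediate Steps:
Function('K')(x) = Add(-2, Mul(2, Pow(x, 2))) (Function('K')(x) = Add(Add(Pow(x, 2), Pow(x, 2)), -2) = Add(Mul(2, Pow(x, 2)), -2) = Add(-2, Mul(2, Pow(x, 2))))
Function('Q')(I) = Add(-4, I) (Function('Q')(I) = Add(I, -4) = Add(-4, I))
Function('X')(U) = 0 (Function('X')(U) = Mul(Mul(Add(-4, U), Add(-2, Mul(2, Pow(-1, 2)))), U) = Mul(Mul(Add(-4, U), Add(-2, Mul(2, 1))), U) = Mul(Mul(Add(-4, U), Add(-2, 2)), U) = Mul(Mul(Add(-4, U), 0), U) = Mul(0, U) = 0)
Add(159, Mul(-1, Function('X')(-18))) = Add(159, Mul(-1, 0)) = Add(159, 0) = 159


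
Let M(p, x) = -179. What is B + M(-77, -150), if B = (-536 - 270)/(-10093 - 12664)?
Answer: -4072697/22757 ≈ -178.96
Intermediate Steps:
B = 806/22757 (B = -806/(-22757) = -806*(-1/22757) = 806/22757 ≈ 0.035418)
B + M(-77, -150) = 806/22757 - 179 = -4072697/22757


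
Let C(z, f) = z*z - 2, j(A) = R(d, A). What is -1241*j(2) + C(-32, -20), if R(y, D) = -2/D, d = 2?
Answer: 2263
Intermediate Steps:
j(A) = -2/A
C(z, f) = -2 + z² (C(z, f) = z² - 2 = -2 + z²)
-1241*j(2) + C(-32, -20) = -(-2482)/2 + (-2 + (-32)²) = -(-2482)/2 + (-2 + 1024) = -1241*(-1) + 1022 = 1241 + 1022 = 2263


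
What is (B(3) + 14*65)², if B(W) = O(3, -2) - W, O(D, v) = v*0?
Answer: 822649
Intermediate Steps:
O(D, v) = 0
B(W) = -W (B(W) = 0 - W = -W)
(B(3) + 14*65)² = (-1*3 + 14*65)² = (-3 + 910)² = 907² = 822649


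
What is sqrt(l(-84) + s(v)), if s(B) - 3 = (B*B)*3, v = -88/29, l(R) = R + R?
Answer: 3*I*sqrt(12837)/29 ≈ 11.721*I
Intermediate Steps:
l(R) = 2*R
v = -88/29 (v = -88*1/29 = -88/29 ≈ -3.0345)
s(B) = 3 + 3*B**2 (s(B) = 3 + (B*B)*3 = 3 + B**2*3 = 3 + 3*B**2)
sqrt(l(-84) + s(v)) = sqrt(2*(-84) + (3 + 3*(-88/29)**2)) = sqrt(-168 + (3 + 3*(7744/841))) = sqrt(-168 + (3 + 23232/841)) = sqrt(-168 + 25755/841) = sqrt(-115533/841) = 3*I*sqrt(12837)/29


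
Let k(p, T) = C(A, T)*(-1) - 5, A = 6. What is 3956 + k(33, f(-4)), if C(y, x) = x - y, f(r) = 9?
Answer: 3948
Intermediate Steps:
k(p, T) = 1 - T (k(p, T) = (T - 1*6)*(-1) - 5 = (T - 6)*(-1) - 5 = (-6 + T)*(-1) - 5 = (6 - T) - 5 = 1 - T)
3956 + k(33, f(-4)) = 3956 + (1 - 1*9) = 3956 + (1 - 9) = 3956 - 8 = 3948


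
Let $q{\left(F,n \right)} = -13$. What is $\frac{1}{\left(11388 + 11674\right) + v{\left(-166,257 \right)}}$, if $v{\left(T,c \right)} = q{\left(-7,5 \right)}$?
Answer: $\frac{1}{23049} \approx 4.3386 \cdot 10^{-5}$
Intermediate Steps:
$v{\left(T,c \right)} = -13$
$\frac{1}{\left(11388 + 11674\right) + v{\left(-166,257 \right)}} = \frac{1}{\left(11388 + 11674\right) - 13} = \frac{1}{23062 - 13} = \frac{1}{23049}$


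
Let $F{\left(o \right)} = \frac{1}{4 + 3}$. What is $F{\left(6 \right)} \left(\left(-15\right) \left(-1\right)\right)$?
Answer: $\frac{15}{7} \approx 2.1429$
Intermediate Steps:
$F{\left(o \right)} = \frac{1}{7}$
$F{\left(6 \right)} \left(\left(-15\right) \left(-1\right)\right) = \frac{\left(-15\right) \left(-1\right)}{7} = \frac{1}{7} \cdot 15 = \frac{15}{7}$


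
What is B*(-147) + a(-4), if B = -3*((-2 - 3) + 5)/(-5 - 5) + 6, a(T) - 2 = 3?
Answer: -877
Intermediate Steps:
a(T) = 5 (a(T) = 2 + 3 = 5)
B = 6 (B = -3*(-5 + 5)/(-10) + 6 = -0*(-1)/10 + 6 = -3*0 + 6 = 0 + 6 = 6)
B*(-147) + a(-4) = 6*(-147) + 5 = -882 + 5 = -877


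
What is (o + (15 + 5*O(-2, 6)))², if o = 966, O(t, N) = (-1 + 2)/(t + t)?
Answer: 15358561/16 ≈ 9.5991e+5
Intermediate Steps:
O(t, N) = 1/(2*t)
(o + (15 + 5*O(-2, 6)))² = (966 + (15 + 5*((½)/(-2))))² = (966 + (15 + 5*((½)*(-½))))² = (966 + (15 + 5*(-¼)))² = (966 + (15 - 5/4))² = (966 + 55/4)² = (3919/4)² = 15358561/16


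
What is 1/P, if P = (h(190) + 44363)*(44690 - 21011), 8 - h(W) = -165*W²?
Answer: 1/142094624409 ≈ 7.0376e-12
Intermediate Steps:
h(W) = 8 + 165*W² (h(W) = 8 - (-165)*W² = 8 + 165*W²)
P = 142094624409 (P = ((8 + 165*190²) + 44363)*(44690 - 21011) = ((8 + 165*36100) + 44363)*23679 = ((8 + 5956500) + 44363)*23679 = (5956508 + 44363)*23679 = 6000871*23679 = 142094624409)
1/P = 1/142094624409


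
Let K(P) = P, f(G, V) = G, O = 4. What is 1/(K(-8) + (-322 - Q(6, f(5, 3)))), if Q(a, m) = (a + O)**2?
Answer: -1/430 ≈ -0.0023256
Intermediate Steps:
Q(a, m) = (4 + a)**2 (Q(a, m) = (a + 4)**2 = (4 + a)**2)
1/(K(-8) + (-322 - Q(6, f(5, 3)))) = 1/(-8 + (-322 - (4 + 6)**2)) = 1/(-8 + (-322 - 1*10**2)) = 1/(-8 + (-322 - 1*100)) = 1/(-8 + (-322 - 100)) = 1/(-8 - 422) = 1/(-430) = -1/430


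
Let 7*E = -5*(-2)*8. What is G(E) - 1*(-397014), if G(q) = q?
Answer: 2779178/7 ≈ 3.9703e+5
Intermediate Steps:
E = 80/7 (E = (-5*(-2)*8)/7 = (10*8)/7 = (⅐)*80 = 80/7 ≈ 11.429)
G(E) - 1*(-397014) = 80/7 - 1*(-397014) = 80/7 + 397014 = 2779178/7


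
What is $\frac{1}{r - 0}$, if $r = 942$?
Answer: $\frac{1}{942} \approx 0.0010616$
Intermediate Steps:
$\frac{1}{r - 0} = \frac{1}{942 - 0} = \frac{1}{942 + 0} = \frac{1}{942}$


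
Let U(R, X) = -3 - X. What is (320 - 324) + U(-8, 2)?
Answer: -9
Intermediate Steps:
(320 - 324) + U(-8, 2) = (320 - 324) + (-3 - 1*2) = -4 + (-3 - 2) = -4 - 5 = -9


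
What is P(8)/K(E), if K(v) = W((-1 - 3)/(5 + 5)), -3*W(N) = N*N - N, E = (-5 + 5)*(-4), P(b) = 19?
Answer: -1425/14 ≈ -101.79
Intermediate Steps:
E = 0 (E = 0*(-4) = 0)
W(N) = -N**2/3 + N/3 (W(N) = -(N*N - N)/3 = -(N**2 - N)/3 = -N**2/3 + N/3)
K(v) = -14/75 (K(v) = ((-1 - 3)/(5 + 5))*(1 - (-1 - 3)/(5 + 5))/3 = (-4/10)*(1 - (-4)/10)/3 = (-4*1/10)*(1 - (-4)/10)/3 = (1/3)*(-2/5)*(1 - 1*(-2/5)) = (1/3)*(-2/5)*(1 + 2/5) = (1/3)*(-2/5)*(7/5) = -14/75)
P(8)/K(E) = 19/(-14/75) = 19*(-75/14) = -1425/14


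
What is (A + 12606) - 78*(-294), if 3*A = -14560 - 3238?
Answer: 88816/3 ≈ 29605.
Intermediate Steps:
A = -17798/3 (A = (-14560 - 3238)/3 = (⅓)*(-17798) = -17798/3 ≈ -5932.7)
(A + 12606) - 78*(-294) = (-17798/3 + 12606) - 78*(-294) = 20020/3 + 22932 = 88816/3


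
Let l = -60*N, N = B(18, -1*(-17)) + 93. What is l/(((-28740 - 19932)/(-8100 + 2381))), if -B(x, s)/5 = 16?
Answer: -28595/312 ≈ -91.651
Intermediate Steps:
B(x, s) = -80 (B(x, s) = -5*16 = -80)
N = 13 (N = -80 + 93 = 13)
l = -780 (l = -60*13 = -780)
l/(((-28740 - 19932)/(-8100 + 2381))) = -780*(-8100 + 2381)/(-28740 - 19932) = -780/((-48672/(-5719))) = -780/((-48672*(-1/5719))) = -780/48672/5719 = -780*5719/48672 = -28595/312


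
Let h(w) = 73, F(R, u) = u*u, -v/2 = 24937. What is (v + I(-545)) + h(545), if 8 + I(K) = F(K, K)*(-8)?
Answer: -2426009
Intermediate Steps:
v = -49874 (v = -2*24937 = -49874)
F(R, u) = u²
I(K) = -8 - 8*K² (I(K) = -8 + K²*(-8) = -8 - 8*K²)
(v + I(-545)) + h(545) = (-49874 + (-8 - 8*(-545)²)) + 73 = (-49874 + (-8 - 8*297025)) + 73 = (-49874 + (-8 - 2376200)) + 73 = (-49874 - 2376208) + 73 = -2426082 + 73 = -2426009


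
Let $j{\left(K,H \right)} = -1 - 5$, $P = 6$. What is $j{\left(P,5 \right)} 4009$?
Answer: $-24054$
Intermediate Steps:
$j{\left(K,H \right)} = -6$ ($j{\left(K,H \right)} = -1 - 5 = -6$)
$j{\left(P,5 \right)} 4009 = \left(-6\right) 4009 = -24054$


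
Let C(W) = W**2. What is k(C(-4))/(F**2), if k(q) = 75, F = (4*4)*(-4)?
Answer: 75/4096 ≈ 0.018311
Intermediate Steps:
F = -64 (F = 16*(-4) = -64)
k(C(-4))/(F**2) = 75/((-64)**2) = 75/4096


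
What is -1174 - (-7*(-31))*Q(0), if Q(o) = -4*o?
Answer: -1174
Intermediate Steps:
-1174 - (-7*(-31))*Q(0) = -1174 - (-7*(-31))*(-4*0) = -1174 - 217*0 = -1174 - 1*0 = -1174 + 0 = -1174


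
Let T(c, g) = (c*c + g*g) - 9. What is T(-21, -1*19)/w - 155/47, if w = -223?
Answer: -71836/10481 ≈ -6.8539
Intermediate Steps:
T(c, g) = -9 + c² + g² (T(c, g) = (c² + g²) - 9 = -9 + c² + g²)
T(-21, -1*19)/w - 155/47 = (-9 + (-21)² + (-1*19)²)/(-223) - 155/47 = (-9 + 441 + (-19)²)*(-1/223) - 155*1/47 = (-9 + 441 + 361)*(-1/223) - 155/47 = 793*(-1/223) - 155/47 = -793/223 - 155/47 = -71836/10481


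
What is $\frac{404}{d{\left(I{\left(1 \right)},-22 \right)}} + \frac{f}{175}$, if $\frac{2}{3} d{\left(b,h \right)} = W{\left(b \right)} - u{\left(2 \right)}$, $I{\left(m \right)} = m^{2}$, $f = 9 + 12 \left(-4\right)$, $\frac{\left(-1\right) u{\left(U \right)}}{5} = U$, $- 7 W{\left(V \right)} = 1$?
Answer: $\frac{981727}{36225} \approx 27.101$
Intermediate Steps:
$W{\left(V \right)} = - \frac{1}{7}$ ($W{\left(V \right)} = \left(- \frac{1}{7}\right) 1 = - \frac{1}{7}$)
$u{\left(U \right)} = - 5 U$
$f = -39$ ($f = 9 - 48 = -39$)
$d{\left(b,h \right)} = \frac{207}{14}$ ($d{\left(b,h \right)} = \frac{3 \left(- \frac{1}{7} - \left(-5\right) 2\right)}{2} = \frac{3 \left(- \frac{1}{7} - -10\right)}{2} = \frac{3 \left(- \frac{1}{7} + 10\right)}{2} = \frac{3}{2} \cdot \frac{69}{7} = \frac{207}{14}$)
$\frac{404}{d{\left(I{\left(1 \right)},-22 \right)}} + \frac{f}{175} = \frac{404}{\frac{207}{14}} - \frac{39}{175} = 404 \cdot \frac{14}{207} - \frac{39}{175} = \frac{5656}{207} - \frac{39}{175} = \frac{981727}{36225}$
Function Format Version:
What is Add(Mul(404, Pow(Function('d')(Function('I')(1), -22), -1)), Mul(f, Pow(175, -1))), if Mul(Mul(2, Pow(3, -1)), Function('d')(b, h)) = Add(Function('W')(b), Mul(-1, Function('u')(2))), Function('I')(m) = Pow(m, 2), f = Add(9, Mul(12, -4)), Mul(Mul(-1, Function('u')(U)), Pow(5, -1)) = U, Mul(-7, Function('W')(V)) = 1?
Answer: Rational(981727, 36225) ≈ 27.101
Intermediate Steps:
Function('W')(V) = Rational(-1, 7) (Function('W')(V) = Mul(Rational(-1, 7), 1) = Rational(-1, 7))
Function('u')(U) = Mul(-5, U)
f = -39 (f = Add(9, -48) = -39)
Function('d')(b, h) = Rational(207, 14) (Function('d')(b, h) = Mul(Rational(3, 2), Add(Rational(-1, 7), Mul(-1, Mul(-5, 2)))) = Mul(Rational(3, 2), Add(Rational(-1, 7), Mul(-1, -10))) = Mul(Rational(3, 2), Add(Rational(-1, 7), 10)) = Mul(Rational(3, 2), Rational(69, 7)) = Rational(207, 14))
Add(Mul(404, Pow(Function('d')(Function('I')(1), -22), -1)), Mul(f, Pow(175, -1))) = Add(Mul(404, Pow(Rational(207, 14), -1)), Mul(-39, Pow(175, -1))) = Add(Mul(404, Rational(14, 207)), Mul(-39, Rational(1, 175))) = Add(Rational(5656, 207), Rational(-39, 175)) = Rational(981727, 36225)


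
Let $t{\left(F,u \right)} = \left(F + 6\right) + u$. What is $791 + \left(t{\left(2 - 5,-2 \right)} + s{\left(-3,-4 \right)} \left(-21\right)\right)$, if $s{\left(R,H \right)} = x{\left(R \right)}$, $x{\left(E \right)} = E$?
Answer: $855$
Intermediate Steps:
$t{\left(F,u \right)} = 6 + F + u$ ($t{\left(F,u \right)} = \left(6 + F\right) + u = 6 + F + u$)
$s{\left(R,H \right)} = R$
$791 + \left(t{\left(2 - 5,-2 \right)} + s{\left(-3,-4 \right)} \left(-21\right)\right) = 791 + \left(\left(6 + \left(2 - 5\right) - 2\right) - -63\right) = 791 + \left(\left(6 - 3 - 2\right) + 63\right) = 791 + \left(1 + 63\right) = 791 + 64 = 855$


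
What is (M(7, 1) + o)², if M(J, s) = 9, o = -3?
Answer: 36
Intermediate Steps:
(M(7, 1) + o)² = (9 - 3)² = 6² = 36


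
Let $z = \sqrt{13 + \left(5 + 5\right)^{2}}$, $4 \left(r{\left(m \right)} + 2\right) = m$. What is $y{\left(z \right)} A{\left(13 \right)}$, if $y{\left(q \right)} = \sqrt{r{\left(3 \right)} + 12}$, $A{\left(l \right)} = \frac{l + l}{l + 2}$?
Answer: $\frac{13 \sqrt{43}}{15} \approx 5.6831$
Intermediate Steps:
$r{\left(m \right)} = -2 + \frac{m}{4}$
$z = \sqrt{113}$ ($z = \sqrt{13 + 10^{2}} = \sqrt{13 + 100} = \sqrt{113} \approx 10.63$)
$A{\left(l \right)} = \frac{2 l}{2 + l}$
$y{\left(q \right)} = \frac{\sqrt{43}}{2}$ ($y{\left(q \right)} = \sqrt{\left(-2 + \frac{1}{4} \cdot 3\right) + 12} = \sqrt{\left(-2 + \frac{3}{4}\right) + 12} = \sqrt{- \frac{5}{4} + 12} = \sqrt{\frac{43}{4}} = \frac{\sqrt{43}}{2}$)
$y{\left(z \right)} A{\left(13 \right)} = \frac{\sqrt{43}}{2} \cdot 2 \cdot 13 \frac{1}{2 + 13} = \frac{\sqrt{43}}{2} \cdot 2 \cdot 13 \cdot \frac{1}{15} = \frac{\sqrt{43}}{2} \cdot \frac{26}{15} = \frac{13 \sqrt{43}}{15}$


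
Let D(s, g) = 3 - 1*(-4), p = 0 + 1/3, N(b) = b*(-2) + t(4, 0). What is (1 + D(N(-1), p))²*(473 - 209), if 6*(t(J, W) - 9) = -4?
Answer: 16896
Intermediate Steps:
t(J, W) = 25/3 (t(J, W) = 9 + (⅙)*(-4) = 9 - ⅔ = 25/3)
N(b) = 25/3 - 2*b (N(b) = b*(-2) + 25/3 = -2*b + 25/3 = 25/3 - 2*b)
p = ⅓ (p = 0 + ⅓ = ⅓ ≈ 0.33333)
D(s, g) = 7 (D(s, g) = 3 + 4 = 7)
(1 + D(N(-1), p))²*(473 - 209) = (1 + 7)²*(473 - 209) = 8²*264 = 64*264 = 16896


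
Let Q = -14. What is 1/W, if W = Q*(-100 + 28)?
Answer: 1/1008 ≈ 0.00099206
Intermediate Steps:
W = 1008 (W = -14*(-100 + 28) = -14*(-72) = 1008)
1/W = 1/1008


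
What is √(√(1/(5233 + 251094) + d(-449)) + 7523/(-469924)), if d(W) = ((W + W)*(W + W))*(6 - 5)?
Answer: √(-58069408957916474027 + 14151080944916188*√52983590155525643)/60227104574 ≈ 29.966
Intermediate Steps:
d(W) = 4*W² (d(W) = ((2*W)*(2*W))*1 = (4*W²)*1 = 4*W²)
√(√(1/(5233 + 251094) + d(-449)) + 7523/(-469924)) = √(√(1/(5233 + 251094) + 4*(-449)²) + 7523/(-469924)) = √(√(1/256327 + 4*201601) + 7523*(-1/469924)) = √(√(1/256327 + 806404) - 7523/469924) = √(√(206703118109/256327) - 7523/469924) = √(√52983590155525643/256327 - 7523/469924) = √(-7523/469924 + √52983590155525643/256327)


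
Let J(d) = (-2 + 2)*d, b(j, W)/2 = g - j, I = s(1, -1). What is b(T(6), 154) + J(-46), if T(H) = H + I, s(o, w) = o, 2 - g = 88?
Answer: -186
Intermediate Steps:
g = -86 (g = 2 - 1*88 = 2 - 88 = -86)
I = 1
T(H) = 1 + H (T(H) = H + 1 = 1 + H)
b(j, W) = -172 - 2*j (b(j, W) = 2*(-86 - j) = -172 - 2*j)
J(d) = 0 (J(d) = 0*d = 0)
b(T(6), 154) + J(-46) = (-172 - 2*(1 + 6)) + 0 = (-172 - 2*7) + 0 = (-172 - 14) + 0 = -186 + 0 = -186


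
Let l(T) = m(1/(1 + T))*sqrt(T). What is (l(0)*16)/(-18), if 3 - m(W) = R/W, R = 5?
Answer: 0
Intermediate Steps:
m(W) = 3 - 5/W
l(T) = sqrt(T)*(-2 - 5*T) (l(T) = (3 - (5 + 5*T))*sqrt(T) = (3 - 5*(1 + T))*sqrt(T) = (3 + (-5 - 5*T))*sqrt(T) = (-2 - 5*T)*sqrt(T) = sqrt(T)*(-2 - 5*T))
(l(0)*16)/(-18) = ((sqrt(0)*(-2 - 5*0))*16)/(-18) = ((0*(-2 + 0))*16)*(-1/18) = ((0*(-2))*16)*(-1/18) = (0*16)*(-1/18) = 0*(-1/18) = 0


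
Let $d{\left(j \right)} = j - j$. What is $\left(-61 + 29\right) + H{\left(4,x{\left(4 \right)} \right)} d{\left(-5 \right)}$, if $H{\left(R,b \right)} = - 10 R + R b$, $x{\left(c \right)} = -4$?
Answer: $-32$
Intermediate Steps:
$d{\left(j \right)} = 0$
$\left(-61 + 29\right) + H{\left(4,x{\left(4 \right)} \right)} d{\left(-5 \right)} = \left(-61 + 29\right) + 4 \left(-10 - 4\right) 0 = -32 + 4 \left(-14\right) 0 = -32 - 0 = -32 + 0 = -32$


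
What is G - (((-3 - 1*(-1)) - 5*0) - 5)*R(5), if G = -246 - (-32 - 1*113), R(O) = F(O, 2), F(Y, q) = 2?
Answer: -87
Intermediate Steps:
R(O) = 2
G = -101 (G = -246 - (-32 - 113) = -246 - 1*(-145) = -246 + 145 = -101)
G - (((-3 - 1*(-1)) - 5*0) - 5)*R(5) = -101 - (((-3 - 1*(-1)) - 5*0) - 5)*2 = -101 - (((-3 + 1) + 0) - 5)*2 = -101 - ((-2 + 0) - 5)*2 = -101 - (-2 - 5)*2 = -101 - (-7)*2 = -101 - 1*(-14) = -101 + 14 = -87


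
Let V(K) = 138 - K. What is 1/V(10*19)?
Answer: -1/52 ≈ -0.019231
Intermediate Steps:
1/V(10*19) = 1/(138 - 10*19) = 1/(138 - 1*190) = 1/(138 - 190) = 1/(-52) = -1/52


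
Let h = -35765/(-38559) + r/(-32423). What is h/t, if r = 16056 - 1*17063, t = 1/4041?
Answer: 1614295323276/416732819 ≈ 3873.7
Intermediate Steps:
t = 1/4041 ≈ 0.00024746
r = -1007 (r = 16056 - 17063 = -1007)
h = 1198437508/1250198457 (h = -35765/(-38559) - 1007/(-32423) = -35765*(-1/38559) - 1007*(-1/32423) = 35765/38559 + 1007/32423 = 1198437508/1250198457 ≈ 0.95860)
h/t = 1198437508/(1250198457*(1/4041)) = (1198437508/1250198457)*4041 = 1614295323276/416732819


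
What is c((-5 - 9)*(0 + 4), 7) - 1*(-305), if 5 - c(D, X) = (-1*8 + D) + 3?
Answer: 371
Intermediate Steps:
c(D, X) = 10 - D (c(D, X) = 5 - ((-1*8 + D) + 3) = 5 - ((-8 + D) + 3) = 5 - (-5 + D) = 5 + (5 - D) = 10 - D)
c((-5 - 9)*(0 + 4), 7) - 1*(-305) = (10 - (-5 - 9)*(0 + 4)) - 1*(-305) = (10 - (-14)*4) + 305 = (10 - 1*(-56)) + 305 = (10 + 56) + 305 = 66 + 305 = 371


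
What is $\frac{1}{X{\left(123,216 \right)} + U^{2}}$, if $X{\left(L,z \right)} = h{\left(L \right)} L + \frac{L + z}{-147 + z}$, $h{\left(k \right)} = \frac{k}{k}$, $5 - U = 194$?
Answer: $\frac{23}{824525} \approx 2.7895 \cdot 10^{-5}$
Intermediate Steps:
$U = -189$ ($U = 5 - 194 = -189$)
$h{\left(k \right)} = 1$
$X{\left(L,z \right)} = L + \frac{L + z}{-147 + z}$ ($X{\left(L,z \right)} = 1 L + \frac{L + z}{-147 + z} = L + \frac{L + z}{-147 + z}$)
$\frac{1}{X{\left(123,216 \right)} + U^{2}} = \frac{1}{\frac{216 - 17958 + 123 \cdot 216}{-147 + 216} + \left(-189\right)^{2}} = \frac{1}{\frac{216 - 17958 + 26568}{69} + 35721} = \frac{1}{\frac{1}{69} \cdot 8826 + 35721} = \frac{1}{\frac{2942}{23} + 35721} = \frac{1}{\frac{824525}{23}} = \frac{23}{824525}$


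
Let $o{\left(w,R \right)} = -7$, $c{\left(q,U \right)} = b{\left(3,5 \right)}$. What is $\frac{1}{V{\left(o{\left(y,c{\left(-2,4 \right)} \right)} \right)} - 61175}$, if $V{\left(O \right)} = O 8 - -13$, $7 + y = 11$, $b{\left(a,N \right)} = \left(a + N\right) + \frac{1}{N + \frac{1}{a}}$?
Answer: $- \frac{1}{61218} \approx -1.6335 \cdot 10^{-5}$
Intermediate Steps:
$b{\left(a,N \right)} = N + a + \frac{1}{N + \frac{1}{a}}$ ($b{\left(a,N \right)} = \left(N + a\right) + \frac{1}{N + \frac{1}{a}} = N + a + \frac{1}{N + \frac{1}{a}}$)
$c{\left(q,U \right)} = \frac{131}{16}$ ($c{\left(q,U \right)} = \frac{5 + 2 \cdot 3 + 5 \cdot 3^{2} + 3 \cdot 5^{2}}{1 + 5 \cdot 3} = \frac{5 + 6 + 5 \cdot 9 + 3 \cdot 25}{1 + 15} = \frac{5 + 6 + 45 + 75}{16} = \frac{1}{16} \cdot 131 = \frac{131}{16}$)
$y = 4$ ($y = -7 + 11 = 4$)
$V{\left(O \right)} = 13 + 8 O$ ($V{\left(O \right)} = 8 O + 13 = 13 + 8 O$)
$\frac{1}{V{\left(o{\left(y,c{\left(-2,4 \right)} \right)} \right)} - 61175} = \frac{1}{\left(13 + 8 \left(-7\right)\right) - 61175} = \frac{1}{\left(13 - 56\right) - 61175} = \frac{1}{-43 - 61175} = \frac{1}{-61218} = - \frac{1}{61218}$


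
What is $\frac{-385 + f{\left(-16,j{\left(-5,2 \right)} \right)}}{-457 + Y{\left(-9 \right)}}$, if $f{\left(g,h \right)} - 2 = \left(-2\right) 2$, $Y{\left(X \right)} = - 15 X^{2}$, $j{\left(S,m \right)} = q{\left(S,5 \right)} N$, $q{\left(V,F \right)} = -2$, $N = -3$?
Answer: $\frac{387}{1672} \approx 0.23146$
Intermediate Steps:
$j{\left(S,m \right)} = 6$ ($j{\left(S,m \right)} = \left(-2\right) \left(-3\right) = 6$)
$f{\left(g,h \right)} = -2$ ($f{\left(g,h \right)} = 2 - 4 = -2$)
$\frac{-385 + f{\left(-16,j{\left(-5,2 \right)} \right)}}{-457 + Y{\left(-9 \right)}} = \frac{-385 - 2}{-457 - 15 \left(-9\right)^{2}} = - \frac{387}{-457 - 1215} = - \frac{387}{-1672} = \left(-387\right) \left(- \frac{1}{1672}\right) = \frac{387}{1672}$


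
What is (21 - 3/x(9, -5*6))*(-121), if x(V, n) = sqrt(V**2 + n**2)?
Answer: -2541 + 121*sqrt(109)/109 ≈ -2529.4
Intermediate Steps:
(21 - 3/x(9, -5*6))*(-121) = (21 - 3/sqrt(9**2 + (-5*6)**2))*(-121) = (21 - 3/sqrt(81 + (-30)**2))*(-121) = (21 - 3/sqrt(81 + 900))*(-121) = (21 - 3*sqrt(109)/327)*(-121) = (21 - sqrt(109)/109)*(-121) = -2541 + 121*sqrt(109)/109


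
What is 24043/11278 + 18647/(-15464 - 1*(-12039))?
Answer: -127953591/38627150 ≈ -3.3125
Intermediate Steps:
24043/11278 + 18647/(-15464 - 1*(-12039)) = 24043*(1/11278) + 18647/(-15464 + 12039) = 24043/11278 + 18647/(-3425) = 24043/11278 + 18647*(-1/3425) = 24043/11278 - 18647/3425 = -127953591/38627150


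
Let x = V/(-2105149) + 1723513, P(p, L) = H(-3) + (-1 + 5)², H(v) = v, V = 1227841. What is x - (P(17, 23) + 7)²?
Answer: 3627408380996/2105149 ≈ 1.7231e+6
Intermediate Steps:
P(p, L) = 13 (P(p, L) = -3 + (-1 + 5)² = -3 + 4² = -3 + 16 = 13)
x = 3628250440596/2105149 (x = 1227841/(-2105149) + 1723513 = 1227841*(-1/2105149) + 1723513 = -1227841/2105149 + 1723513 = 3628250440596/2105149 ≈ 1.7235e+6)
x - (P(17, 23) + 7)² = 3628250440596/2105149 - (13 + 7)² = 3628250440596/2105149 - 1*20² = 3628250440596/2105149 - 1*400 = 3628250440596/2105149 - 400 = 3627408380996/2105149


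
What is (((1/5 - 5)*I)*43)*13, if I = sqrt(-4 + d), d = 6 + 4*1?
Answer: -13416*sqrt(6)/5 ≈ -6572.5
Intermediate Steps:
d = 10 (d = 6 + 4 = 10)
I = sqrt(6) (I = sqrt(-4 + 10) = sqrt(6) ≈ 2.4495)
(((1/5 - 5)*I)*43)*13 = (((1/5 - 5)*sqrt(6))*43)*13 = (-24*sqrt(6)/5*43)*13 = -1032*sqrt(6)/5*13 = -13416*sqrt(6)/5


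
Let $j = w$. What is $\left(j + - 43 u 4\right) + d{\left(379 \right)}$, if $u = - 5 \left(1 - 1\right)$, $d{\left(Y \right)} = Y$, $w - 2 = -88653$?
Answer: $-88272$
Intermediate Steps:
$w = -88651$ ($w = 2 - 88653 = -88651$)
$j = -88651$
$u = 0$ ($u = \left(-5\right) 0 = 0$)
$\left(j + - 43 u 4\right) + d{\left(379 \right)} = \left(-88651 + \left(-43\right) 0 \cdot 4\right) + 379 = \left(-88651 + 0 \cdot 4\right) + 379 = \left(-88651 + 0\right) + 379 = -88651 + 379 = -88272$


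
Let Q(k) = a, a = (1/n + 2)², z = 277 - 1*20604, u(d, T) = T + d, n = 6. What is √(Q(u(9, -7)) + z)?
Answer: I*√731603/6 ≈ 142.56*I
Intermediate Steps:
z = -20327 (z = 277 - 20604 = -20327)
a = 169/36 (a = (1/6 + 2)² = (⅙ + 2)² = (13/6)² = 169/36 ≈ 4.6944)
Q(k) = 169/36
√(Q(u(9, -7)) + z) = √(169/36 - 20327) = √(-731603/36) = I*√731603/6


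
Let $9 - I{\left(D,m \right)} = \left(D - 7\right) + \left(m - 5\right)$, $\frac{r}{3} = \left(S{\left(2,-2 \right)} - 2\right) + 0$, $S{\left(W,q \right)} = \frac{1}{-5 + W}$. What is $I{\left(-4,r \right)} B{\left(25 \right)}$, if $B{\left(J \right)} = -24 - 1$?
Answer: $-800$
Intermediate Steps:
$B{\left(J \right)} = -25$
$r = -7$ ($r = 3 \left(\left(\frac{1}{-5 + 2} - 2\right) + 0\right) = 3 \left(\left(\frac{1}{-3} - 2\right) + 0\right) = 3 \left(\left(- \frac{1}{3} - 2\right) + 0\right) = 3 \left(- \frac{7}{3} + 0\right) = 3 \left(- \frac{7}{3}\right) = -7$)
$I{\left(D,m \right)} = 21 - D - m$ ($I{\left(D,m \right)} = 9 - \left(\left(D - 7\right) + \left(m - 5\right)\right) = 9 - \left(\left(D - 7\right) + \left(-5 + m\right)\right) = 9 - \left(\left(-7 + D\right) + \left(-5 + m\right)\right) = 9 - \left(-12 + D + m\right) = 21 - D - m$)
$I{\left(-4,r \right)} B{\left(25 \right)} = \left(21 - -4 - -7\right) \left(-25\right) = \left(21 + 4 + 7\right) \left(-25\right) = 32 \left(-25\right) = -800$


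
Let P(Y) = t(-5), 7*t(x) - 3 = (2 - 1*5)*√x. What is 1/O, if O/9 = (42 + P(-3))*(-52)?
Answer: -77/1529736 - 7*I*√5/13767624 ≈ -5.0335e-5 - 1.1369e-6*I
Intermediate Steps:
t(x) = 3/7 - 3*√x/7 (t(x) = 3/7 + ((2 - 1*5)*√x)/7 = 3/7 + ((2 - 5)*√x)/7 = 3/7 + (-3*√x)/7 = 3/7 - 3*√x/7)
P(Y) = 3/7 - 3*I*√5/7
O = -138996/7 + 1404*I*√5/7 (O = 9*((42 + (3/7 - 3*I*√5/7))*(-52)) = 9*((297/7 - 3*I*√5/7)*(-52)) = 9*(-15444/7 + 156*I*√5/7) = -138996/7 + 1404*I*√5/7 ≈ -19857.0 + 448.49*I)
1/O = 1/(-138996/7 + 1404*I*√5/7)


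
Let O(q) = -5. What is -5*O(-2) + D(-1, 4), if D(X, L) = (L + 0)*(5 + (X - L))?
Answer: 25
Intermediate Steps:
D(X, L) = L*(5 + X - L)
-5*O(-2) + D(-1, 4) = -5*(-5) + 4*(5 - 1 - 1*4) = 25 + 4*(5 - 1 - 4) = 25 + 4*0 = 25 + 0 = 25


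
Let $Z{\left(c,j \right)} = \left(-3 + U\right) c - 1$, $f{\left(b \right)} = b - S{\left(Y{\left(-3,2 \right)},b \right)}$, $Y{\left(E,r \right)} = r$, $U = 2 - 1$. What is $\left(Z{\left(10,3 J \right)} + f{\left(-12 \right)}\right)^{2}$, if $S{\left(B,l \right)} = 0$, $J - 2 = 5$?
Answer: $1089$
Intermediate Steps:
$U = 1$
$J = 7$ ($J = 2 + 5 = 7$)
$f{\left(b \right)} = b$ ($f{\left(b \right)} = b - 0 = b + 0 = b$)
$Z{\left(c,j \right)} = -1 - 2 c$ ($Z{\left(c,j \right)} = \left(-3 + 1\right) c - 1 = - 2 c - 1 = -1 - 2 c$)
$\left(Z{\left(10,3 J \right)} + f{\left(-12 \right)}\right)^{2} = \left(\left(-1 - 20\right) - 12\right)^{2} = \left(-21 - 12\right)^{2} = \left(-33\right)^{2} = 1089$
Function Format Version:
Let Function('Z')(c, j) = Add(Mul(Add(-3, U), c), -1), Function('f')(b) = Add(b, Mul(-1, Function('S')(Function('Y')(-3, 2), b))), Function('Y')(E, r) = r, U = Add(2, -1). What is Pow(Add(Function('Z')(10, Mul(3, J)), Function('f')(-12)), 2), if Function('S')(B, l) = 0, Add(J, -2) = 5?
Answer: 1089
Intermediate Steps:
U = 1
J = 7 (J = Add(2, 5) = 7)
Function('f')(b) = b (Function('f')(b) = Add(b, Mul(-1, 0)) = Add(b, 0) = b)
Function('Z')(c, j) = Add(-1, Mul(-2, c)) (Function('Z')(c, j) = Add(Mul(Add(-3, 1), c), -1) = Add(Mul(-2, c), -1) = Add(-1, Mul(-2, c)))
Pow(Add(Function('Z')(10, Mul(3, J)), Function('f')(-12)), 2) = Pow(Add(Add(-1, Mul(-2, 10)), -12), 2) = Pow(Add(Add(-1, -20), -12), 2) = Pow(Add(-21, -12), 2) = Pow(-33, 2) = 1089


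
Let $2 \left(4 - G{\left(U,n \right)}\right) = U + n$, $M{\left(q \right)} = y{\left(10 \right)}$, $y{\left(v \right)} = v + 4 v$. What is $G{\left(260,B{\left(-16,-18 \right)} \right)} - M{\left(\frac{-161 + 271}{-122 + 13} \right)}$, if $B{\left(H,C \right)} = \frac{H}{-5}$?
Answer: $- \frac{888}{5} \approx -177.6$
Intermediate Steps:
$y{\left(v \right)} = 5 v$
$B{\left(H,C \right)} = - \frac{H}{5}$ ($B{\left(H,C \right)} = H \left(- \frac{1}{5}\right) = - \frac{H}{5}$)
$M{\left(q \right)} = 50$ ($M{\left(q \right)} = 5 \cdot 10 = 50$)
$G{\left(U,n \right)} = 4 - \frac{U}{2} - \frac{n}{2}$ ($G{\left(U,n \right)} = 4 - \frac{U + n}{2} = 4 - \left(\frac{U}{2} + \frac{n}{2}\right) = 4 - \frac{U}{2} - \frac{n}{2}$)
$G{\left(260,B{\left(-16,-18 \right)} \right)} - M{\left(\frac{-161 + 271}{-122 + 13} \right)} = \left(4 - 130 - \frac{\left(- \frac{1}{5}\right) \left(-16\right)}{2}\right) - 50 = \left(4 - 130 - \frac{8}{5}\right) - 50 = - \frac{638}{5} - 50 = - \frac{888}{5}$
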